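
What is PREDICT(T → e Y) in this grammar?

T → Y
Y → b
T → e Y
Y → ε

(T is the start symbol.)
PREDICT(T → e Y) = (FIRST(RHS) \ {ε}) ∪ (FOLLOW(T) if ε ∈ FIRST(RHS), i.e. RHS ⇒* ε)
FIRST(e Y) = { 'e' }
ε ∉ FIRST(e Y), so FOLLOW(T) is not added.
PREDICT(T → e Y) = { 'e' }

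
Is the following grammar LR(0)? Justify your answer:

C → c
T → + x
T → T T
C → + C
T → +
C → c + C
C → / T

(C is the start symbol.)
A grammar is LR(0) if no state in the canonical LR(0) collection has:
  - both a shift item (dot before a terminal) and a complete item (shift-reduce conflict), or
  - two or more complete items (reduce-reduce conflict; the accept item [C' → C .] counts as a complete item here).

Augment with C' → C and build the canonical LR(0) collection (I0 = CLOSURE({[C' → . C]}), then GOTO on every symbol after a dot until no new states appear). It has 12 states:
  I0: { [C → . + C], [C → . / T], [C → . c + C], [C → . c], [C' → . C] }  — shift
  I1: { [C → + . C], [C → . + C], [C → . / T], [C → . c + C], [C → . c] }  — shift
  I2: { [C → / . T], [T → . + x], [T → . +], [T → . T T] }  — shift
  I3: { [C' → C .] }  — accept
  I4: { [C → c . + C], [C → c .] }  — shift, reduce
  I5: { [C → . + C], [C → . / T], [C → . c + C], [C → . c], [C → c + . C] }  — shift
  I6: { [C → c + C .] }  — reduce
  I7: { [T → + . x], [T → + .] }  — shift, reduce
  I8: { [C → / T .], [T → . + x], [T → . +], [T → . T T], [T → T . T] }  — shift, reduce
  I9: { [T → . + x], [T → . +], [T → . T T], [T → T . T], [T → T T .] }  — shift, reduce
  I10: { [T → + x .] }  — reduce
  I11: { [C → + C .] }  — reduce

Conflict in state I4:
  Shift-reduce conflict between [C → c .] and [C → c . + C]
So the grammar is NOT LR(0).

Answer: No. Shift-reduce conflict between [C → c .] and [C → c . + C]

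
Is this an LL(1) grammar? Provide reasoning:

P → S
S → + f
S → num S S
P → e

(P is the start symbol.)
Yes, the grammar is LL(1).

A grammar is LL(1) if for each non-terminal N with multiple productions, the predict sets of those productions are pairwise disjoint, where PREDICT(N → α) = (FIRST(α) \ {ε}) ∪ (FOLLOW(N) if α ⇒* ε).

Relevant sets:
  FIRST(S) = { '+', 'num' }

For P:
  PREDICT(P → S) = { '+', 'num' }
  PREDICT(P → e) = { 'e' }
For S:
  PREDICT(S → '+' f) = { '+' }
  PREDICT(S → num S S) = { 'num' }

All predict sets are disjoint. The grammar IS LL(1).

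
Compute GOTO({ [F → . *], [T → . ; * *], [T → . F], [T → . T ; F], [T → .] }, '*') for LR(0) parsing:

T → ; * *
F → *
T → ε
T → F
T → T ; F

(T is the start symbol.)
GOTO(I, '*') = CLOSURE({ [A → αX.β] : [A → α.Xβ] ∈ I, X = '*' })

Items with dot before '*', with the dot advanced:
  [F → . *] → [F → * .]
Closure adds nothing (no advanced item has the dot before a non-terminal).

GOTO = { [F → * .] }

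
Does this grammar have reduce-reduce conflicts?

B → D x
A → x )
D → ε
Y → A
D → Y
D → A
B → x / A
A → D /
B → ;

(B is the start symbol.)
Yes — I2: [D → A .] vs [Y → A .]; I9: [B → x / A .] vs [D → A .]

A reduce-reduce conflict occurs when an LR(0) state has two complete items [A → α .] and [B → β .] — both call for a reduction, and with no lookahead the parser cannot choose between them.

Augment with B' → B and build the canonical LR(0) collection (I0 = CLOSURE({[B' → . B]}), then GOTO on every symbol after a dot until no new states appear). It has 14 states:
  I0: { [A → . D /], [A → . x )], [B → . ;], [B → . D x], [B → . x / A], [B' → . B], [D → . A], [D → . Y], [D → .], [Y → . A] }  — shift, reduce
  I1: { [B → ; .] }  — reduce
  I2: { [D → A .], [Y → A .] }  — 2 reduces
  I3: { [B' → B .] }  — accept
  I4: { [A → D . /], [B → D . x] }  — shift
  I5: { [D → Y .] }  — reduce
  I6: { [A → x . )], [B → x . / A] }  — shift
  I7: { [A → x ) .] }  — reduce
  I8: { [A → . D /], [A → . x )], [B → x / . A], [D → . A], [D → . Y], [D → .], [Y → . A] }  — shift, reduce
  I9: { [B → x / A .], [D → A .], [Y → A .] }  — 3 reduces
  I10: { [A → D . /] }  — shift
  I11: { [A → x . )] }  — shift
  I12: { [A → D / .] }  — reduce
  I13: { [B → D x .] }  — reduce

I2 contains complete items [D → A .], [Y → A .] — reduce-reduce conflict.
I9 contains complete items [B → x / A .], [D → A .], [Y → A .] — reduce-reduce conflict.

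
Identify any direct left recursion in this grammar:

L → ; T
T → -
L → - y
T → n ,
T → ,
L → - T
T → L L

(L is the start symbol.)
Direct left recursion occurs when N → N α for some non-terminal N (the right-hand side begins with the left-hand side itself).

L → ; T: starts with ';'
T → -: starts with '-'
L → - y: starts with '-'
T → n ,: starts with n
T → ,: starts with ','
L → - T: starts with '-'
T → L L: starts with L

No direct left recursion found.

Answer: No direct left recursion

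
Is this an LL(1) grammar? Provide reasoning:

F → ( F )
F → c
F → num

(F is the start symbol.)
Yes, the grammar is LL(1).

A grammar is LL(1) if for each non-terminal N with multiple productions, the predict sets of those productions are pairwise disjoint, where PREDICT(N → α) = (FIRST(α) \ {ε}) ∪ (FOLLOW(N) if α ⇒* ε).

For F:
  PREDICT(F → '(' F ')') = { '(' }
  PREDICT(F → c) = { 'c' }
  PREDICT(F → num) = { 'num' }

All predict sets are disjoint. The grammar IS LL(1).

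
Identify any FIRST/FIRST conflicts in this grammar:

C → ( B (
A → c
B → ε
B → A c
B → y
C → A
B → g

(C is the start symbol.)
A FIRST/FIRST conflict occurs when two productions N → α and N → β for the same non-terminal have FIRST(α) ∩ FIRST(β) ≠ ∅ (with ε ∈ FIRST of a nullable right-hand side, so two nullable alternatives also conflict).

FIRST sets of the non-terminals at (or reachable through a nullable prefix from) the front of some alternative:
  FIRST(A) = { 'c' }

Productions for C:
  C → ( B (: FIRST = { '(' }
  C → A: FIRST = { 'c' }
Productions for B:
  B → ε: FIRST = { ε }
  B → A c: FIRST = { 'c' }
  B → y: FIRST = { 'y' }
  B → g: FIRST = { 'g' }
A has only one production, so no FIRST/FIRST conflict is possible there.

All alternatives of each non-terminal have pairwise disjoint FIRST sets.

Answer: No FIRST/FIRST conflicts.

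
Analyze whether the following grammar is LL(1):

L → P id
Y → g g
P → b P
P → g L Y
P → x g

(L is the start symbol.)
For P:
  PREDICT(P → b P) = { 'b' }
  PREDICT(P → g L Y) = { 'g' }
  PREDICT(P → x g) = { 'x' }
L, Y have a single production, so nothing to check there.

All predict sets are disjoint. The grammar IS LL(1).

Answer: Yes, the grammar is LL(1).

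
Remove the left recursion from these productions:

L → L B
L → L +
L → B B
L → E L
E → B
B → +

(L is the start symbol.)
L is directly left-recursive. The standard transformation for
  A → A α₁ | ... | A α_m | β₁ | ... | β_n
is
  A  → β₁ A' | ... | β_n A'
  A' → α₁ A' | ... | α_m A' | ε

L → B B becomes L → B B L'
L → E L becomes L → E L L'
L → L B becomes L' → B L'
L → L + becomes L' → + L'
Add L' → ε

Productions for other non-terminals are unchanged:
  E → B
  B → +

Resulting grammar:
L → B B L'
L → E L L'
L' → B L'
L' → + L'
L' → ε
E → B
B → +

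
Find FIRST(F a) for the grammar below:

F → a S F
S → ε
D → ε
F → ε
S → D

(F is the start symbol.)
FIRST sets of the non-terminals involved (from the grammar, by fixed-point iteration):
  FIRST(F) = { 'a', ε }

To compute FIRST(F a), process the symbols left to right:
Symbol F is a non-terminal. Add FIRST(F) \ {ε} = { 'a' }
F is nullable (ε ∈ FIRST(F)), continue to the next symbol.
Symbol a is a terminal. Add 'a' and stop.
FIRST(F a) = { 'a' }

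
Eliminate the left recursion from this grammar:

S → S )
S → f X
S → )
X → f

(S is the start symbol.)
S → f X S'
S → ) S'
S' → ) S'
S' → ε
X → f

S is directly left-recursive. The standard transformation for
  A → A α₁ | ... | A α_m | β₁ | ... | β_n
is
  A  → β₁ A' | ... | β_n A'
  A' → α₁ A' | ... | α_m A' | ε

S → f X becomes S → f X S'
S → ) becomes S → ) S'
S → S ) becomes S' → ) S'
Add S' → ε

Productions for other non-terminals are unchanged:
  X → f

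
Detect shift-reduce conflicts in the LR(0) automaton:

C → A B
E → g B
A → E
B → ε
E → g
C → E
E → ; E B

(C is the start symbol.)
A shift-reduce conflict occurs when an LR(0) state has both:
  - a complete (reduce) item [A → α .] (dot at the end), and
  - a shift item [B → β . c γ] (dot before a terminal).

Augment with C' → C and build the canonical LR(0) collection (I0 = CLOSURE({[C' → . C]}), then GOTO on every symbol after a dot until no new states appear). It has 10 states:
  I0: { [A → . E], [C → . A B], [C → . E], [C' → . C], [E → . ; E B], [E → . g B], [E → . g] }  — shift
  I1: { [E → . ; E B], [E → . g B], [E → . g], [E → ; . E B] }  — shift
  I2: { [B → .], [C → A . B] }  — reduce
  I3: { [C' → C .] }  — accept
  I4: { [A → E .], [C → E .] }  — 2 reduces
  I5: { [B → .], [E → g . B], [E → g .] }  — 2 reduces
  I6: { [E → g B .] }  — reduce
  I7: { [C → A B .] }  — reduce
  I8: { [B → .], [E → ; E . B] }  — reduce
  I9: { [E → ; E B .] }  — reduce

No state contains both a complete item and a shift item.

Answer: No shift-reduce conflicts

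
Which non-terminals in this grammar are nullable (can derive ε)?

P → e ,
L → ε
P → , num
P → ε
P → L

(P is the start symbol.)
{ 'L', 'P' }

A non-terminal is nullable if it can derive ε (the empty string): either it has an ε-production, or it has a production whose right-hand side consists entirely of nullable non-terminals.

ε-productions: L → ε, P → ε
So L, P are immediately nullable.
Every non-terminal is now nullable.
Nullable = { 'L', 'P' }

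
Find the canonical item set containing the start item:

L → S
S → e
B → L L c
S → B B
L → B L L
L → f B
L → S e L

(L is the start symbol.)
First, augment the grammar with L' → L
I₀ = CLOSURE({ [L' → . L] }):
  [L' → . L] has the dot before L: add [L → . S], [L → . B L L], [L → . f B], [L → . S e L]
  [L → . S] has the dot before S: add [S → . e], [S → . B B]
  [L → . B L L] has the dot before B: add [B → . L L c]
No further items can be added.

I₀ = { [B → . L L c], [L → . B L L], [L → . S e L], [L → . S], [L → . f B], [L' → . L], [S → . B B], [S → . e] }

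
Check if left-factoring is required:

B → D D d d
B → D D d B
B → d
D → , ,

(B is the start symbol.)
Left-factoring is needed when two productions for the same non-terminal
share a common prefix on the right-hand side.

Productions for B:
  B → D D d d
  B → D D d B
  B → d

Found common prefix 'D D d' in productions for B

Answer: Yes, B has productions with common prefix 'D D d'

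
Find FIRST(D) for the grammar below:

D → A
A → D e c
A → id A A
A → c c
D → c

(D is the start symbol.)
FIRST sets of the other non-terminals involved (by the same procedure, iterated to a fixed point):
  FIRST(A) = { 'c', 'id' }

From D → A:
  - A is a non-terminal: add FIRST(A) \ {ε} = { 'c', 'id' }
    A is not nullable, so stop
From D → c:
  - c is a terminal: add 'c' and stop

Collecting: FIRST(D) = { 'c', 'id' }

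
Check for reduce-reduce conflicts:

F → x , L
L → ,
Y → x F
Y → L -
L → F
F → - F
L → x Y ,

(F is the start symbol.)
Yes — I13: [L → F .] vs [Y → x F .]

A reduce-reduce conflict occurs when an LR(0) state has two complete items [A → α .] and [B → β .] — both call for a reduction, and with no lookahead the parser cannot choose between them.

Augment with F' → F and build the canonical LR(0) collection (I0 = CLOSURE({[F' → . F]}), then GOTO on every symbol after a dot until no new states appear). It has 17 states:
  I0: { [F → . - F], [F → . x , L], [F' → . F] }  — shift
  I1: { [F → - . F], [F → . - F], [F → . x , L] }  — shift
  I2: { [F' → F .] }  — accept
  I3: { [F → x . , L] }  — shift
  I4: { [F → . - F], [F → . x , L], [F → x , . L], [L → . ,], [L → . F], [L → . x Y ,] }  — shift
  I5: { [L → , .] }  — reduce
  I6: { [L → F .] }  — reduce
  I7: { [F → x , L .] }  — reduce
  I8: { [F → . - F], [F → . x , L], [F → x . , L], [L → . ,], [L → . F], [L → . x Y ,], [L → x . Y ,], [Y → . L -], [Y → . x F] }  — shift
  I9: { [F → . - F], [F → . x , L], [F → x , . L], [L → , .], [L → . ,], [L → . F], [L → . x Y ,] }  — shift, reduce
  I10: { [Y → L . -] }  — shift
  I11: { [L → x Y . ,] }  — shift
  I12: { [F → . - F], [F → . x , L], [F → x . , L], [L → . ,], [L → . F], [L → . x Y ,], [L → x . Y ,], [Y → . L -], [Y → . x F], [Y → x . F] }  — shift
  I13: { [L → F .], [Y → x F .] }  — 2 reduces
  I14: { [L → x Y , .] }  — reduce
  I15: { [Y → L - .] }  — reduce
  I16: { [F → - F .] }  — reduce

I13 contains complete items [L → F .], [Y → x F .] — reduce-reduce conflict.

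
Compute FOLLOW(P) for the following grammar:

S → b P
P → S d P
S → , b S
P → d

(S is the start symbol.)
In S → b P: P is at the end, add FOLLOW(S)
In P → S d P: P is at the end; this adds FOLLOW(P) to itself — nothing new

The FOLLOW sets referred to above (computed the same way, to a fixed point):
  FOLLOW(S) = { $, 'd' }

Taking the union: FOLLOW(P) = { $, 'd' }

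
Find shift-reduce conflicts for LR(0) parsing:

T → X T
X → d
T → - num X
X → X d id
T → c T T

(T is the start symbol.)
A shift-reduce conflict occurs when an LR(0) state has both:
  - a complete (reduce) item [A → α .] (dot at the end), and
  - a shift item [B → β . c γ] (dot before a terminal).

Augment with T' → T and build the canonical LR(0) collection (I0 = CLOSURE({[T' → . T]}), then GOTO on every symbol after a dot until no new states appear). It has 14 states:
  I0: { [T → . - num X], [T → . X T], [T → . c T T], [T' → . T], [X → . X d id], [X → . d] }  — shift
  I1: { [T → - . num X] }  — shift
  I2: { [T' → T .] }  — accept
  I3: { [T → . - num X], [T → . X T], [T → . c T T], [T → X . T], [X → . X d id], [X → . d], [X → X . d id] }  — shift
  I4: { [T → . - num X], [T → . X T], [T → . c T T], [T → c . T T], [X → . X d id], [X → . d] }  — shift
  I5: { [X → d .] }  — reduce
  I6: { [T → . - num X], [T → . X T], [T → . c T T], [T → c T . T], [X → . X d id], [X → . d] }  — shift
  I7: { [T → c T T .] }  — reduce
  I8: { [T → X T .] }  — reduce
  I9: { [X → X d . id], [X → d .] }  — shift, reduce
  I10: { [X → X d id .] }  — reduce
  I11: { [T → - num . X], [X → . X d id], [X → . d] }  — shift
  I12: { [T → - num X .], [X → X . d id] }  — shift, reduce
  I13: { [X → X d . id] }  — shift

I9 contains reduce item [X → d .] and shift item [X → X d . id] — shift-reduce conflict.
I12 contains reduce item [T → - num X .] and shift item [X → X . d id] — shift-reduce conflict.

Answer: Yes — I9: [X → d .] vs [X → X d . id]; I12: [T → - num X .] vs [X → X . d id]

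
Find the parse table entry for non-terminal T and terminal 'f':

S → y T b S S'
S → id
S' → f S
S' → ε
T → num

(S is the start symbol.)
Empty (error entry)

To find M[T, 'f'], we find productions for T where 'f' is in the predict set (PREDICT(N → α) = (FIRST(α) \ {ε}) ∪ (FOLLOW(N) if α ⇒* ε)).

T → num: PREDICT = { 'num' }

M[T, 'f'] is empty (no production applies)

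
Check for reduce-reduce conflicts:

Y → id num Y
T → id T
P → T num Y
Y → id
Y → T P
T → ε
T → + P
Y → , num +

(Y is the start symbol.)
A reduce-reduce conflict occurs when an LR(0) state has two complete items [A → α .] and [B → β .] — both call for a reduction, and with no lookahead the parser cannot choose between them.

Augment with Y' → Y and build the canonical LR(0) collection (I0 = CLOSURE({[Y' → . Y]}), then GOTO on every symbol after a dot until no new states appear). It has 17 states:
  I0: { [T → . + P], [T → . id T], [T → .], [Y → . , num +], [Y → . T P], [Y → . id num Y], [Y → . id], [Y' → . Y] }  — shift, reduce
  I1: { [P → . T num Y], [T → + . P], [T → . + P], [T → . id T], [T → .] }  — shift, reduce
  I2: { [Y → , . num +] }  — shift
  I3: { [P → . T num Y], [T → . + P], [T → . id T], [T → .], [Y → T . P] }  — shift, reduce
  I4: { [Y' → Y .] }  — accept
  I5: { [T → . + P], [T → . id T], [T → .], [T → id . T], [Y → id . num Y], [Y → id .] }  — shift, 2 reduces
  I6: { [T → id T .] }  — reduce
  I7: { [T → . + P], [T → . id T], [T → .], [T → id . T] }  — shift, reduce
  I8: { [T → . + P], [T → . id T], [T → .], [Y → . , num +], [Y → . T P], [Y → . id num Y], [Y → . id], [Y → id num . Y] }  — shift, reduce
  I9: { [Y → id num Y .] }  — reduce
  I10: { [Y → T P .] }  — reduce
  I11: { [P → T . num Y] }  — shift
  I12: { [P → T num . Y], [T → . + P], [T → . id T], [T → .], [Y → . , num +], [Y → . T P], [Y → . id num Y], [Y → . id] }  — shift, reduce
  I13: { [P → T num Y .] }  — reduce
  I14: { [Y → , num . +] }  — shift
  I15: { [Y → , num + .] }  — reduce
  I16: { [T → + P .] }  — reduce

I5 contains complete items [T → .], [Y → id .] — reduce-reduce conflict.

Answer: Yes — I5: [T → .] vs [Y → id .]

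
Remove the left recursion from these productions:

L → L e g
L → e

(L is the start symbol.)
L → e L'
L' → e g L'
L' → ε

L is directly left-recursive. The standard transformation for
  A → A α₁ | ... | A α_m | β₁ | ... | β_n
is
  A  → β₁ A' | ... | β_n A'
  A' → α₁ A' | ... | α_m A' | ε

L → e becomes L → e L'
L → L e g becomes L' → e g L'
Add L' → ε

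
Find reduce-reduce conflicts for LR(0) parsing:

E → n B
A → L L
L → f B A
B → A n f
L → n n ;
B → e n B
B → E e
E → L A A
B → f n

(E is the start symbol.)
A reduce-reduce conflict occurs when an LR(0) state has two complete items [A → α .] and [B → β .] — both call for a reduction, and with no lookahead the parser cannot choose between them.

Augment with E' → E and build the canonical LR(0) collection (I0 = CLOSURE({[E' → . E]}), then GOTO on every symbol after a dot until no new states appear). It has 28 states:
  I0: { [E → . L A A], [E → . n B], [E' → . E], [L → . f B A], [L → . n n ;] }  — shift
  I1: { [E' → E .] }  — accept
  I2: { [A → . L L], [E → L . A A], [L → . f B A], [L → . n n ;] }  — shift
  I3: { [A → . L L], [B → . A n f], [B → . E e], [B → . e n B], [B → . f n], [E → . L A A], [E → . n B], [L → . f B A], [L → . n n ;], [L → f . B A] }  — shift
  I4: { [A → . L L], [B → . A n f], [B → . E e], [B → . e n B], [B → . f n], [E → . L A A], [E → . n B], [E → n . B], [L → . f B A], [L → . n n ;], [L → n . n ;] }  — shift
  I5: { [B → A . n f] }  — shift
  I6: { [E → n B .] }  — reduce
  I7: { [B → E . e] }  — shift
  I8: { [A → . L L], [A → L . L], [E → L . A A], [L → . f B A], [L → . n n ;] }  — shift
  I9: { [B → e . n B] }  — shift
  I10: { [A → . L L], [B → . A n f], [B → . E e], [B → . e n B], [B → . f n], [B → f . n], [E → . L A A], [E → . n B], [L → . f B A], [L → . n n ;], [L → f . B A] }  — shift
  I11: { [A → . L L], [B → . A n f], [B → . E e], [B → . e n B], [B → . f n], [E → . L A A], [E → . n B], [E → n . B], [L → . f B A], [L → . n n ;], [L → n . n ;], [L → n n . ;] }  — shift
  I12: { [L → n n ; .] }  — reduce
  I13: { [A → . L L], [L → . f B A], [L → . n n ;], [L → f B . A] }  — shift
  I14: { [A → . L L], [B → . A n f], [B → . E e], [B → . e n B], [B → . f n], [B → f n .], [E → . L A A], [E → . n B], [E → n . B], [L → . f B A], [L → . n n ;], [L → n . n ;] }  — shift, reduce
  I15: { [L → f B A .] }  — reduce
  I16: { [A → L . L], [L → . f B A], [L → . n n ;] }  — shift
  I17: { [L → n . n ;] }  — shift
  I18: { [L → n n . ;] }  — shift
  I19: { [A → L L .] }  — reduce
  I20: { [A → . L L], [B → . A n f], [B → . E e], [B → . e n B], [B → . f n], [B → e n . B], [E → . L A A], [E → . n B], [L → . f B A], [L → . n n ;] }  — shift
  I21: { [B → e n B .] }  — reduce
  I22: { [A → . L L], [E → L A . A], [L → . f B A], [L → . n n ;] }  — shift
  I23: { [A → L . L], [A → L L .], [L → . f B A], [L → . n n ;] }  — shift, reduce
  I24: { [E → L A A .] }  — reduce
  I25: { [B → E e .] }  — reduce
  I26: { [B → A n . f] }  — shift
  I27: { [B → A n f .] }  — reduce

No state contains more than one complete item.

Answer: No reduce-reduce conflicts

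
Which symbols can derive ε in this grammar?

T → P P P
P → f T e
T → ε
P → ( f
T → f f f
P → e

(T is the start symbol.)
ε-productions: T → ε
So T is immediately nullable.
No further non-terminal can be added: every production for the remaining non-terminals contains a terminal or a non-nullable non-terminal.
Nullable = { 'T' }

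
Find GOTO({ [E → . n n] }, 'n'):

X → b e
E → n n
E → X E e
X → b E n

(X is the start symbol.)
{ [E → n . n] }

GOTO(I, 'n') = CLOSURE({ [A → αX.β] : [A → α.Xβ] ∈ I, X = 'n' })

Items with dot before 'n', with the dot advanced:
  [E → . n n] → [E → n . n]
Closure adds nothing (no advanced item has the dot before a non-terminal).

GOTO = { [E → n . n] }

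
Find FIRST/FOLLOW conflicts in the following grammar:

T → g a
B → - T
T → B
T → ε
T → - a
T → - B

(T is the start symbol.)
No FIRST/FOLLOW conflicts.

A FIRST/FOLLOW conflict occurs when a non-terminal N has a nullable alternative N → β (β ⇒* ε) and another alternative N → α with FIRST(α) ∩ FOLLOW(N) ≠ ∅: on such a lookahead the parser cannot decide between expanding α and letting N vanish via β.

Nullable non-terminals: T.
FIRST sets used below: FIRST(B) = { '-' }

T: nullable alternative(s) T → ε; FOLLOW(T) = { $ }
  T → g a: FIRST \ {ε} = { 'g' } — disjoint from FOLLOW(T)
  T → B: FIRST \ {ε} = { '-' } — disjoint from FOLLOW(T)
  T → ε: FIRST \ {ε} = { } — this is the only nullable alternative, skip
  T → - a: FIRST \ {ε} = { '-' } — disjoint from FOLLOW(T)
  T → - B: FIRST \ {ε} = { '-' } — disjoint from FOLLOW(T)

B has no nullable alternative, so no FIRST/FOLLOW check is needed there.

No FIRST/FOLLOW conflicts found.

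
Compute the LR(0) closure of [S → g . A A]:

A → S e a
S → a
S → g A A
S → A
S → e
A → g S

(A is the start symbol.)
Start with: [S → g . A A]
  [S → g . A A] has the dot before A: add [A → . S e a], [A → . g S]
  [A → . S e a] has the dot before S: add [S → . a], [S → . g A A], [S → . A], [S → . e]
No further items can be added.

CLOSURE = { [A → . S e a], [A → . g S], [S → . A], [S → . a], [S → . e], [S → . g A A], [S → g . A A] }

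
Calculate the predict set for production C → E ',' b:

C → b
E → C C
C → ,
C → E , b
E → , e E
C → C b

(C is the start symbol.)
PREDICT(C → E ',' b) = (FIRST(RHS) \ {ε}) ∪ (FOLLOW(C) if ε ∈ FIRST(RHS), i.e. RHS ⇒* ε)
FIRST(E) = { ',', 'b' }
FIRST(E ',' b) = { ',', 'b' }
ε ∉ FIRST(E ',' b), so FOLLOW(C) is not added.
PREDICT(C → E ',' b) = { ',', 'b' }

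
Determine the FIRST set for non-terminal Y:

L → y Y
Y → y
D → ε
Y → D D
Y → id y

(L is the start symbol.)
To compute FIRST(Y), examine every production with Y on the left-hand side, reading each right-hand side left to right until a non-nullable symbol is reached.

FIRST sets of the other non-terminals involved (by the same procedure, iterated to a fixed point):
  FIRST(D) = { ε }

From Y → y:
  - y is a terminal: add 'y' and stop
From Y → D D:
  - D is a non-terminal: add FIRST(D) \ {ε} = { }
    D is nullable, so continue to the next symbol
  - D is a non-terminal: add FIRST(D) \ {ε} = { }
    D is nullable and nothing follows, so the whole right-hand side can vanish: ε ∈ FIRST(Y)
From Y → id y:
  - id is a terminal: add 'id' and stop

Collecting: FIRST(Y) = { 'id', 'y', ε }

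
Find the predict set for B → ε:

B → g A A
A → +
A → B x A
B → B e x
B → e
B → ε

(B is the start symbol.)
{ $, 'e', 'x' }

PREDICT(B → ε) = (FIRST(RHS) \ {ε}) ∪ (FOLLOW(B) if ε ∈ FIRST(RHS), i.e. RHS ⇒* ε)
The right-hand side is ε (FIRST(ε) = { ε }), so the predict set is FOLLOW(B) = { $, 'e', 'x' }
PREDICT(B → ε) = { $, 'e', 'x' }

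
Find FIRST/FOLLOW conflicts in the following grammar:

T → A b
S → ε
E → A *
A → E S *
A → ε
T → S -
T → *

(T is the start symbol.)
Yes. A → E S '*' with FOLLOW(A) on { '*' }

A FIRST/FOLLOW conflict occurs when a non-terminal N has a nullable alternative N → β (β ⇒* ε) and another alternative N → α with FIRST(α) ∩ FOLLOW(N) ≠ ∅: on such a lookahead the parser cannot decide between expanding α and letting N vanish via β.

Nullable non-terminals: A, S.
FIRST sets used below: FIRST(E) = { '*' }

A: nullable alternative(s) A → ε; FOLLOW(A) = { '*', 'b' }
  A → E S *: FIRST \ {ε} = { '*' } — overlaps FOLLOW(A) on { '*' }: CONFLICT
  A → ε: FIRST \ {ε} = { } — this is the only nullable alternative, skip
S has a nullable alternative but only one production, so nothing to check.

E, T have no nullable alternative, so no FIRST/FOLLOW check is needed there.

So the grammar has 1 FIRST/FOLLOW conflict (marked CONFLICT above).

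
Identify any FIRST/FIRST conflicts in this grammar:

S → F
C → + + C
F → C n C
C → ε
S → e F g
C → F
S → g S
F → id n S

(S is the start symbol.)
Yes. C → '+' '+' C / C → F on { '+' }; F → C n C / F → id n S on { 'id' }

A FIRST/FIRST conflict occurs when two productions N → α and N → β for the same non-terminal have FIRST(α) ∩ FIRST(β) ≠ ∅ (with ε ∈ FIRST of a nullable right-hand side, so two nullable alternatives also conflict).

FIRST sets of the non-terminals at (or reachable through a nullable prefix from) the front of some alternative:
  FIRST(F) = { '+', 'id', 'n' }
  FIRST(C) = { '+', 'id', 'n', ε }

Productions for S:
  S → F: FIRST = { '+', 'id', 'n' }
  S → e F g: FIRST = { 'e' }
  S → g S: FIRST = { 'g' }
Productions for C:
  C → + + C: FIRST = { '+' }
  C → ε: FIRST = { ε }
  C → F: FIRST = { '+', 'id', 'n' }
Productions for F:
  F → C n C: FIRST = { '+', 'id', 'n' }
  F → id n S: FIRST = { 'id' }

Conflict for C: C → + + C and C → F
  Overlap: { '+' }
Conflict for F: F → C n C and F → id n S
  Overlap: { 'id' }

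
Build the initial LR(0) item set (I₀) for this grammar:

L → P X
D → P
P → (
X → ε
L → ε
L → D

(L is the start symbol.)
First, augment the grammar with L' → L
I₀ = CLOSURE({ [L' → . L] }):
  [L' → . L] has the dot before L: add [L → . P X], [L → .], [L → . D]
  [L → . P X] has the dot before P: add [P → . (]
  [L → . D] has the dot before D: add [D → . P]
No further items can be added.

I₀ = { [D → . P], [L → . D], [L → . P X], [L → .], [L' → . L], [P → . (] }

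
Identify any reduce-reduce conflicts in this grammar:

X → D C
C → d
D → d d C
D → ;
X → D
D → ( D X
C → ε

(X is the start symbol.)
Yes — I3: [C → .] vs [X → D .]

Augment with X' → X and build the canonical LR(0) collection (I0 = CLOSURE({[X' → . X]}), then GOTO on every symbol after a dot until no new states appear). It has 12 states:
  I0: { [D → . ( D X], [D → . ;], [D → . d d C], [X → . D C], [X → . D], [X' → . X] }  — shift
  I1: { [D → ( . D X], [D → . ( D X], [D → . ;], [D → . d d C] }  — shift
  I2: { [D → ; .] }  — reduce
  I3: { [C → . d], [C → .], [X → D . C], [X → D .] }  — shift, 2 reduces
  I4: { [X' → X .] }  — accept
  I5: { [D → d . d C] }  — shift
  I6: { [C → . d], [C → .], [D → d d . C] }  — shift, reduce
  I7: { [D → d d C .] }  — reduce
  I8: { [C → d .] }  — reduce
  I9: { [X → D C .] }  — reduce
  I10: { [D → ( D . X], [D → . ( D X], [D → . ;], [D → . d d C], [X → . D C], [X → . D] }  — shift
  I11: { [D → ( D X .] }  — reduce

I3 contains complete items [C → .], [X → D .] — reduce-reduce conflict.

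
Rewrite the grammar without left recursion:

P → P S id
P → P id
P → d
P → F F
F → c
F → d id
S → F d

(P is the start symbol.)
P → d P'
P → F F P'
P' → S id P'
P' → id P'
P' → ε
F → c
F → d id
S → F d

P is directly left-recursive. The standard transformation for
  A → A α₁ | ... | A α_m | β₁ | ... | β_n
is
  A  → β₁ A' | ... | β_n A'
  A' → α₁ A' | ... | α_m A' | ε

P → d becomes P → d P'
P → F F becomes P → F F P'
P → P S id becomes P' → S id P'
P → P id becomes P' → id P'
Add P' → ε

Productions for other non-terminals are unchanged:
  F → c
  F → d id
  S → F d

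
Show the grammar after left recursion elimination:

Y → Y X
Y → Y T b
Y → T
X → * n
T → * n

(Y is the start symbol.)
Y → T Y'
Y' → X Y'
Y' → T b Y'
Y' → ε
X → * n
T → * n

Y is directly left-recursive. The standard transformation for
  A → A α₁ | ... | A α_m | β₁ | ... | β_n
is
  A  → β₁ A' | ... | β_n A'
  A' → α₁ A' | ... | α_m A' | ε

Y → T becomes Y → T Y'
Y → Y X becomes Y' → X Y'
Y → Y T b becomes Y' → T b Y'
Add Y' → ε

Productions for other non-terminals are unchanged:
  X → * n
  T → * n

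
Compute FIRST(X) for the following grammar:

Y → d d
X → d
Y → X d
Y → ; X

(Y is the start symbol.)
{ 'd' }

To compute FIRST(X), examine every production with X on the left-hand side, reading each right-hand side left to right until a non-nullable symbol is reached.

From X → d:
  - d is a terminal: add 'd' and stop

Collecting: FIRST(X) = { 'd' }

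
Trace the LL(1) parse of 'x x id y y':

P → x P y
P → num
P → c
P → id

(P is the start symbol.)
Stack is shown with the top on the left.

Stack      Input         Action
-------------------------------
P $        x x id y y $  output P → x P y
x P y $    x x id y y $  match 'x'
P y $      x id y y $    output P → x P y
x P y y $  x id y y $    match 'x'
P y y $    id y y $      output P → id
id y y $   id y y $      match 'id'
y y $      y y $         match 'y'
y $        y $           match 'y'
$          $             accept

The string is accepted.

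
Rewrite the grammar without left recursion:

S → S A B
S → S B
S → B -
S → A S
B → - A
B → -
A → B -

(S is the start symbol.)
S → B - S'
S → A S S'
S' → A B S'
S' → B S'
S' → ε
B → - A
B → -
A → B -

S is directly left-recursive. The standard transformation for
  A → A α₁ | ... | A α_m | β₁ | ... | β_n
is
  A  → β₁ A' | ... | β_n A'
  A' → α₁ A' | ... | α_m A' | ε

S → B - becomes S → B - S'
S → A S becomes S → A S S'
S → S A B becomes S' → A B S'
S → S B becomes S' → B S'
Add S' → ε

Productions for other non-terminals are unchanged:
  B → - A
  B → -
  A → B -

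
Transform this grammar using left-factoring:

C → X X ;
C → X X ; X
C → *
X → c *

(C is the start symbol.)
C → X X ; C'
C' → ε
C' → X
C → *
X → c *

Left-factoring transforms A → αβ₁ | αβ₂ into A → αA' and A' → β₁ | β₂
(α is the longest common prefix among the alternatives). Repeat until
no nonterminal has two alternatives with a common prefix.

Round 1: C has alternatives sharing prefix 'X X ;'. Introduce C': C → X X ; C'
  Add: C' → ε
  Add: C' → X

No remaining common prefixes — done.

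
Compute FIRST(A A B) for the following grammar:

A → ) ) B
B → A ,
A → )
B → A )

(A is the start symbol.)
{ ')' }

FIRST sets of the non-terminals involved (from the grammar, by fixed-point iteration):
  FIRST(A) = { ')' }

To compute FIRST(A A B), process the symbols left to right:
Symbol A is a non-terminal. Add FIRST(A) \ {ε} = { ')' }
A is not nullable (ε ∉ FIRST(A)), so stop here.
FIRST(A A B) = { ')' }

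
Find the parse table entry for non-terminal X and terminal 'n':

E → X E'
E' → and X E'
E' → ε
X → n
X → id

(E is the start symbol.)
X → n

To find M[X, 'n'], we find productions for X where 'n' is in the predict set (PREDICT(N → α) = (FIRST(α) \ {ε}) ∪ (FOLLOW(N) if α ⇒* ε)).

X → n: PREDICT = { 'n' }
  'n' is in predict set, so this production goes in M[X, 'n']
X → id: PREDICT = { 'id' }

M[X, 'n'] = X → n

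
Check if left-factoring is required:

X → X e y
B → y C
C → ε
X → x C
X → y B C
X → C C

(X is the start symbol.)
Left-factoring is needed when two productions for the same non-terminal
share a common prefix on the right-hand side.

Productions for X:
  X → X e y
  X → x C
  X → y B C
  X → C C

No common prefixes found.

Answer: No, left-factoring is not needed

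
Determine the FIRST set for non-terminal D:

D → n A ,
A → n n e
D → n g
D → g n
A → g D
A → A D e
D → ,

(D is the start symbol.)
{ ',', 'g', 'n' }

From D → n A ,:
  - n is a terminal: add 'n' and stop
From D → n g:
  - n is a terminal: add 'n' and stop
From D → g n:
  - g is a terminal: add 'g' and stop
From D → ,:
  - ',' is a terminal: add ',' and stop

Collecting: FIRST(D) = { ',', 'g', 'n' }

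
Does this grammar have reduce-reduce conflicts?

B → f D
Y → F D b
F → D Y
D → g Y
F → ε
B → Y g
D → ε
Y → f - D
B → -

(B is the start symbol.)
Yes — I0: [D → .] vs [F → .]; I3: [D → .] vs [F → .]; I7: [D → .] vs [F → .]

A reduce-reduce conflict occurs when an LR(0) state has two complete items [A → α .] and [B → β .] — both call for a reduction, and with no lookahead the parser cannot choose between them.

Augment with B' → B and build the canonical LR(0) collection (I0 = CLOSURE({[B' → . B]}), then GOTO on every symbol after a dot until no new states appear). It has 17 states:
  I0: { [B → . -], [B → . Y g], [B → . f D], [B' → . B], [D → . g Y], [D → .], [F → . D Y], [F → .], [Y → . F D b], [Y → . f - D] }  — shift, 2 reduces
  I1: { [B → - .] }  — reduce
  I2: { [B' → B .] }  — accept
  I3: { [D → . g Y], [D → .], [F → . D Y], [F → .], [F → D . Y], [Y → . F D b], [Y → . f - D] }  — shift, 2 reduces
  I4: { [D → . g Y], [D → .], [Y → F . D b] }  — shift, reduce
  I5: { [B → Y . g] }  — shift
  I6: { [B → f . D], [D → . g Y], [D → .], [Y → f . - D] }  — shift, reduce
  I7: { [D → . g Y], [D → .], [D → g . Y], [F → . D Y], [F → .], [Y → . F D b], [Y → . f - D] }  — shift, 2 reduces
  I8: { [D → g Y .] }  — reduce
  I9: { [Y → f . - D] }  — shift
  I10: { [D → . g Y], [D → .], [Y → f - . D] }  — shift, reduce
  I11: { [Y → f - D .] }  — reduce
  I12: { [B → f D .] }  — reduce
  I13: { [B → Y g .] }  — reduce
  I14: { [Y → F D . b] }  — shift
  I15: { [Y → F D b .] }  — reduce
  I16: { [F → D Y .] }  — reduce

I0 contains complete items [D → .], [F → .] — reduce-reduce conflict.
I3 contains complete items [D → .], [F → .] — reduce-reduce conflict.
I7 contains complete items [D → .], [F → .] — reduce-reduce conflict.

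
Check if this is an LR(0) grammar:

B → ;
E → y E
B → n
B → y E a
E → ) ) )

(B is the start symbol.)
Yes, the grammar is LR(0)

Augment with B' → B and build the canonical LR(0) collection (I0 = CLOSURE({[B' → . B]}), then GOTO on every symbol after a dot until no new states appear). It has 12 states:
  I0: { [B → . ;], [B → . n], [B → . y E a], [B' → . B] }  — shift
  I1: { [B → ; .] }  — reduce
  I2: { [B' → B .] }  — accept
  I3: { [B → n .] }  — reduce
  I4: { [B → y . E a], [E → . ) ) )], [E → . y E] }  — shift
  I5: { [E → ) . ) )] }  — shift
  I6: { [B → y E . a] }  — shift
  I7: { [E → . ) ) )], [E → . y E], [E → y . E] }  — shift
  I8: { [E → y E .] }  — reduce
  I9: { [B → y E a .] }  — reduce
  I10: { [E → ) ) . )] }  — shift
  I11: { [E → ) ) ) .] }  — reduce

Every state is either a pure shift/goto state or contains exactly one complete item and nothing to shift — no conflicts. The grammar is LR(0).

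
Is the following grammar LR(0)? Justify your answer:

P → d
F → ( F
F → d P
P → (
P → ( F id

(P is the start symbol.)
A grammar is LR(0) if no state in the canonical LR(0) collection has:
  - both a shift item (dot before a terminal) and a complete item (shift-reduce conflict), or
  - two or more complete items (reduce-reduce conflict; the accept item [P' → P .] counts as a complete item here).

Augment with P' → P and build the canonical LR(0) collection (I0 = CLOSURE({[P' → . P]}), then GOTO on every symbol after a dot until no new states appear). It has 10 states:
  I0: { [P → . ( F id], [P → . (], [P → . d], [P' → . P] }  — shift
  I1: { [F → . ( F], [F → . d P], [P → ( . F id], [P → ( .] }  — shift, reduce
  I2: { [P' → P .] }  — accept
  I3: { [P → d .] }  — reduce
  I4: { [F → ( . F], [F → . ( F], [F → . d P] }  — shift
  I5: { [P → ( F . id] }  — shift
  I6: { [F → d . P], [P → . ( F id], [P → . (], [P → . d] }  — shift
  I7: { [F → d P .] }  — reduce
  I8: { [P → ( F id .] }  — reduce
  I9: { [F → ( F .] }  — reduce

Conflict in state I1:
  Shift-reduce conflict between [P → ( .] and [F → . ( F]
So the grammar is NOT LR(0).

Answer: No. Shift-reduce conflict between [P → ( .] and [F → . ( F]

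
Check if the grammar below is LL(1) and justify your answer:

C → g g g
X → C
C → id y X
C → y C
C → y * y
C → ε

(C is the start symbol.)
A grammar is LL(1) if for each non-terminal N with multiple productions, the predict sets of those productions are pairwise disjoint, where PREDICT(N → α) = (FIRST(α) \ {ε}) ∪ (FOLLOW(N) if α ⇒* ε).

Relevant sets:
  FOLLOW(C) = { $ }

For C:
  PREDICT(C → g g g) = { 'g' }
  PREDICT(C → id y X) = { 'id' }
  PREDICT(C → y C) = { 'y' }
  PREDICT(C → y '*' y) = { 'y' }
  PREDICT(C → ε) = { $ }
X has a single production, so nothing to check there.

Conflict found: Predict set conflict for C: { 'y' }
The grammar is NOT LL(1).

Answer: No. Predict set conflict for C: { 'y' }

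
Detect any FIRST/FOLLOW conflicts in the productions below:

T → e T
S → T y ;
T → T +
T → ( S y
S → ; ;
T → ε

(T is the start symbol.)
Yes. T → T '+' with FOLLOW(T) on { '+' }

A FIRST/FOLLOW conflict occurs when a non-terminal N has a nullable alternative N → β (β ⇒* ε) and another alternative N → α with FIRST(α) ∩ FOLLOW(N) ≠ ∅: on such a lookahead the parser cannot decide between expanding α and letting N vanish via β.

Nullable non-terminals: T.
FIRST sets used below: FIRST(T) = { '(', '+', 'e', ε }

T: nullable alternative(s) T → ε; FOLLOW(T) = { $, '+', 'y' }
  T → e T: FIRST \ {ε} = { 'e' } — disjoint from FOLLOW(T)
  T → T +: FIRST \ {ε} = { '(', '+', 'e' } — overlaps FOLLOW(T) on { '+' }: CONFLICT
  T → ( S y: FIRST \ {ε} = { '(' } — disjoint from FOLLOW(T)
  T → ε: FIRST \ {ε} = { } — this is the only nullable alternative, skip

S has no nullable alternative, so no FIRST/FOLLOW check is needed there.

So the grammar has 1 FIRST/FOLLOW conflict (marked CONFLICT above).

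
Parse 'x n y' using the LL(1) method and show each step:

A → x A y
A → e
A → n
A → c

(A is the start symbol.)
LL(1) parsing maintains a stack (initially the start symbol over $) and the input. At each step: if the stack top is a terminal, match it against the current input token; if it is a non-terminal N, replace it with the RHS of M[N, lookahead] (the unique production whose predict set contains the lookahead).

Stack is shown with the top on the left.

Stack    Input    Action
------------------------
A $      x n y $  output A → x A y
x A y $  x n y $  match 'x'
A y $    n y $    output A → n
n y $    n y $    match 'n'
y $      y $      match 'y'
$        $        accept

The string is accepted.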